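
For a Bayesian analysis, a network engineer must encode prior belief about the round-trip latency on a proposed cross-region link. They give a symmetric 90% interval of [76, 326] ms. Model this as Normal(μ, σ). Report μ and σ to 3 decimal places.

A symmetric 90% interval runs μ ± z·σ with z = 1.645.
Half-width = 125, so σ = 125/1.645 = 75.995.
μ is the interval midpoint, 201.000.

μ = 201.000, σ = 75.995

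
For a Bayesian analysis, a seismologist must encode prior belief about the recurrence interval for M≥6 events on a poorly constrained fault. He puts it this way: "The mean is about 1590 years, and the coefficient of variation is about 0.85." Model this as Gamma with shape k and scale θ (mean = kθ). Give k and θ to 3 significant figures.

k ≈ 1.38, θ ≈ 1150

For Gamma(k, scale θ): mean = kθ, variance = kθ², so CV = 1/√k.
CV = 0.85, hence k = 1/CV² = 1.38.
Then θ = mean/k = 1590/1.38 = 1150.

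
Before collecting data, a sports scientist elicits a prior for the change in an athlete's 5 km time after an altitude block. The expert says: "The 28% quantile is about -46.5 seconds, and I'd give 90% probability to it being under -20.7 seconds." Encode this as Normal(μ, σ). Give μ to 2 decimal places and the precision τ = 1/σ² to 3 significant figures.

The p-quantile of Normal(μ,σ) is μ + z_p·σ, with z_{0.28} = -0.5828 and z_{0.9} = 1.282.
Eliminate σ: μ = (z₂·x₁ − z₁·x₂)/(z₂ − z₁) = (1.282·-46.5 − (-0.5828)·-20.7)/1.864 = -38.43.
Then σ = (x₂ − x₁)/(z₂ − z₁) = (-20.7 − -46.5)/1.864 = 13.84.
Precision τ = 1/σ² = 1/13.84² = 0.00522.

μ = -38.43, τ = 0.00522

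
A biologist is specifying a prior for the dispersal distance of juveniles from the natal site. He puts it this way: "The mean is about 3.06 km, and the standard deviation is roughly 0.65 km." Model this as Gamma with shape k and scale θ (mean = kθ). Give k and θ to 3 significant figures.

For Gamma(k, scale θ): mean = kθ, variance = kθ², so CV = 1/√k.
CV = SD/mean = 0.65/3.06 = 0.2124, hence k = 1/CV² = 22.2.
Then θ = mean/k = 3.06/22.2 = 0.138.

k ≈ 22.2, θ ≈ 0.138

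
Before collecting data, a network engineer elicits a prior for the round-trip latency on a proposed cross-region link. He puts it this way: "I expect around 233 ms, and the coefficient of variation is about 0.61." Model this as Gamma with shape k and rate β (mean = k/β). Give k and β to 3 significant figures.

For Gamma(k, rate β): mean = k/β, variance = k/β², so CV = 1/√k.
CV = 0.61, hence k = 1/CV² = 2.69.
Then β = k/mean = 2.69/233 = 0.0115.

k ≈ 2.69, β ≈ 0.0115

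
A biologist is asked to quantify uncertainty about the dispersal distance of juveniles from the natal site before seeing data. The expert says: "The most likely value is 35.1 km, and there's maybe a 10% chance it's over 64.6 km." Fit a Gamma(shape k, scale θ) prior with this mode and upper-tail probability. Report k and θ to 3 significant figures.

Gamma(k,θ) with k>1 has mode (k−1)θ, so θ = 35.1/(k−1).
Need P(X < 64.6) = 0.9 with θ tied to k this way. Start at k = 2, θ = 35.1: P(X<64.6) ≈ 0.549.
Too low — raise k to concentrate. Iterating converges to k ≈ 6.13.
Then θ = 35.1/(6.13−1) ≈ 6.85.

k ≈ 6.13, θ ≈ 6.85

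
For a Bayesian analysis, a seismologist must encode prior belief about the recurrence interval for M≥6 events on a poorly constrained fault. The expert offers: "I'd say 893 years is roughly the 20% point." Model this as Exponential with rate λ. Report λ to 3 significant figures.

P(T < 893.0) = 1 − e^(−λ·893.0) = 0.2, so λ = −ln(1−0.2)/893.0 = −ln(0.8)/893.0 = 0.00025.

λ ≈ 0.00025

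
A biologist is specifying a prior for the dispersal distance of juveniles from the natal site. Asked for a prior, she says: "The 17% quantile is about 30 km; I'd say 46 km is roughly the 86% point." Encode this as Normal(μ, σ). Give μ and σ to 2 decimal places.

For Normal(μ,σ), the p-quantile is μ + z_p·σ. Here z_{0.17} = -0.9542, z_{0.86} = 1.08.
So 30 = μ − 0.9542σ and 46 = μ + 1.08σ.
Subtracting: σ = (46 − 30)/(1.08 − (-0.9542)) = 7.86.
Then μ = 30 − (-0.9542)·7.86 = 37.50.

μ = 37.50, σ = 7.86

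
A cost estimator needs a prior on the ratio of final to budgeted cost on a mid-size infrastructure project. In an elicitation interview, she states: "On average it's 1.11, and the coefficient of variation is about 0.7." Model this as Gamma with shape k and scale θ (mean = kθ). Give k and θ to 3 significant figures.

k ≈ 2.04, θ ≈ 0.544

For Gamma(k, scale θ): mean = kθ, variance = kθ², so CV = 1/√k.
CV = 0.7, hence k = 1/CV² = 2.04.
Then θ = mean/k = 1.11/2.04 = 0.544.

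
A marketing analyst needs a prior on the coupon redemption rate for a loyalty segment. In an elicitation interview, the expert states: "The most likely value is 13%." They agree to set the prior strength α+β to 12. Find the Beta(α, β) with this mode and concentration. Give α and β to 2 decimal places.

For α,β > 1 the Beta mode is (α−1)/(α+β−2). With α+β = 12, the mode is (α−1)/10.
Set (α−1)/10 = 0.13 → α = 1 + 0.13·10 = 2.30.
β = 12 − α = 9.70.

α = 2.30, β = 9.70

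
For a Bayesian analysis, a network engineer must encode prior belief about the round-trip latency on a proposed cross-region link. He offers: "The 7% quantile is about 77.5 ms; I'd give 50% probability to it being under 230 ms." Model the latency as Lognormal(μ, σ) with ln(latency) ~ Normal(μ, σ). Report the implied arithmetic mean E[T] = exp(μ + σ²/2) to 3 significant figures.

E[T] ≈ 302 ms

If T ~ Lognormal(μ,σ) then ln T ~ Normal(μ,σ), so the p-quantile of ln T is μ + z_p·σ.
ln(77.5) = 4.35 and ln(230) = 5.438; z_{0.07} = -1.476, z_{0.5} = 0.
σ = (5.438 − 4.35)/(0 − (-1.476)) = 0.737.
μ = 4.35 − (-1.476)·0.737 = 5.438.
E[T] = exp(μ + σ²/2) = exp(5.438 + 0.2717) = 302 ms.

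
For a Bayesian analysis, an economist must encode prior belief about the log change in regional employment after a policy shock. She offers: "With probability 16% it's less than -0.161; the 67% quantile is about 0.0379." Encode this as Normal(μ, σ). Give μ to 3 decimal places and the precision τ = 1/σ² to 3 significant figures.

μ = -0.023, τ = 52

For Normal(μ,σ), the p-quantile is μ + z_p·σ. Here z_{0.16} = -0.9945, z_{0.67} = 0.4399.
So -0.161 = μ − 0.9945σ and 0.0379 = μ + 0.4399σ.
Subtracting: σ = (0.0379 − -0.161)/(0.4399 − (-0.9945)) = 0.139.
Then μ = -0.161 − (-0.9945)·0.139 = -0.023.
Precision τ = 1/σ² = 1/0.1387² = 52.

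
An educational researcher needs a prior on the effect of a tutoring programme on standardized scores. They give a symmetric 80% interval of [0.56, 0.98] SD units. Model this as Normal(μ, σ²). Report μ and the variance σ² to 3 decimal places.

μ = 0.770, σ² = 0.027

A symmetric 80% interval runs μ ± z·σ with z = 1.282.
Half-width = 0.21, so σ = 0.21/1.282 = 0.1639 and σ² = 0.027.
μ is the interval midpoint, 0.770.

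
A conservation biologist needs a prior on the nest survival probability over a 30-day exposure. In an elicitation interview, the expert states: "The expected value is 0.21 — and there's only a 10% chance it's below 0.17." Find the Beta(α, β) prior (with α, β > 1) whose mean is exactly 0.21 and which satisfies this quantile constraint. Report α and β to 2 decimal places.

α ≈ 34.23, β ≈ 128.77

With mean 0.21 fixed, write α = 0.21s, β = 0.79s where s = α+β.
Need P(θ < 0.17) = 0.1 under Beta(0.21s, 0.79s). Normal approximation: (q−m)/√(m(1−m)/s) ≈ z_{0.1} = -1.28, so s ≈ 0.21·0.79·(-1.28)²/(0.17−0.21)² = 170.3.
At s = 170.3: P(θ<0.17) ≈ 0.095. Adjusting to match 0.1 gives s ≈ 163.00.
So α = 0.21·163.00 ≈ 34.23, β = 0.79·163.00 ≈ 128.77.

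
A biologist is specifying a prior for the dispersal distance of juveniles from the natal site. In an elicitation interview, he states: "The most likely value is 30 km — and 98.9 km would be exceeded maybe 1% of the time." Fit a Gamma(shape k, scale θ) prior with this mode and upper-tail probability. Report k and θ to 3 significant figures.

Gamma(k,θ) with k>1 has mode (k−1)θ, so θ = 30/(k−1).
Need P(X < 98.9) = 0.99 with θ tied to k this way. Start at k = 2, θ = 30: P(X<98.9) ≈ 0.841.
Too low — raise k to concentrate. Iterating converges to k ≈ 4.09.
Then θ = 30/(4.09−1) ≈ 9.71.

k ≈ 4.09, θ ≈ 9.71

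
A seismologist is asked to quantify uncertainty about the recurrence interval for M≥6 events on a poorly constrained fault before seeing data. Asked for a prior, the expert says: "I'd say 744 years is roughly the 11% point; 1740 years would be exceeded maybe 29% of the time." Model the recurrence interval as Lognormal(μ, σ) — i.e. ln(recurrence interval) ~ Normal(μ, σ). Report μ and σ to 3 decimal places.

μ ≈ 7.197, σ ≈ 0.477

If T ~ Lognormal(μ,σ) then ln T ~ Normal(μ,σ), so the p-quantile of ln T is μ + z_p·σ.
ln(744) = 6.612 and ln(1740) = 7.462; z_{0.11} = -1.227, z_{0.71} = 0.5534.
σ = (7.462 − 6.612)/(0.5534 − (-1.227)) = 0.477.
μ = 6.612 − (-1.227)·0.477 = 7.197.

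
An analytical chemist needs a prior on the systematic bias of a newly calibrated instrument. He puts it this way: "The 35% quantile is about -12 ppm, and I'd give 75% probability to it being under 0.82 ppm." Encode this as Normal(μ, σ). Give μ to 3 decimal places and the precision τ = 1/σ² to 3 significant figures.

The p-quantile of Normal(μ,σ) is μ + z_p·σ, with z_{0.35} = -0.3853 and z_{0.75} = 0.6745.
Eliminate σ: μ = (z₂·x₁ − z₁·x₂)/(z₂ − z₁) = (0.6745·-12 − (-0.3853)·0.82)/1.06 = -7.339.
Then σ = (x₂ − x₁)/(z₂ − z₁) = (0.82 − -12)/1.06 = 12.097.
Precision τ = 1/σ² = 1/12.1² = 0.00683.

μ = -7.339, τ = 0.00683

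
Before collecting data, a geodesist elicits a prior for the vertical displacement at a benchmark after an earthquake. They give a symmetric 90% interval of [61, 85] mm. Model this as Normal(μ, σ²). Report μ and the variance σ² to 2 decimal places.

A symmetric 90% interval runs μ ± z·σ with z = 1.645.
Half-width = 12, so σ = 12/1.645 = 7.295 and σ² = 53.22.
μ is the interval midpoint, 73.00.

μ = 73.00, σ² = 53.22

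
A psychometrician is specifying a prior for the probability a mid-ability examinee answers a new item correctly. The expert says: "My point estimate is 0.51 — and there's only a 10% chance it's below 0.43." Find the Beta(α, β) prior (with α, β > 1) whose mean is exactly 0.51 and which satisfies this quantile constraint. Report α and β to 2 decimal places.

α ≈ 32.59, β ≈ 31.32

With mean 0.51 fixed, write α = 0.51s, β = 0.49s where s = α+β.
Need P(θ < 0.43) = 0.1 under Beta(0.51s, 0.49s). Normal approximation: (q−m)/√(m(1−m)/s) ≈ z_{0.1} = -1.28, so s ≈ 0.51·0.49·(-1.28)²/(0.43−0.51)² = 64.1.
At s = 64.1: P(θ<0.43) ≈ 0.100. Adjusting to match 0.1 gives s ≈ 63.91.
So α = 0.51·63.91 ≈ 32.59, β = 0.49·63.91 ≈ 31.32.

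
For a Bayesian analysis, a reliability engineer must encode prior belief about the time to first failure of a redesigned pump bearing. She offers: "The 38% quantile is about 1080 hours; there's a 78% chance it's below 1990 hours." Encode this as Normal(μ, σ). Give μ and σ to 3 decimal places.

μ = 1337.951, σ = 844.411

The p-quantile of Normal(μ,σ) is μ + z_p·σ, with z_{0.38} = -0.3055 and z_{0.78} = 0.7722.
Eliminate σ: μ = (z₂·x₁ − z₁·x₂)/(z₂ − z₁) = (0.7722·1080 − (-0.3055)·1990)/1.078 = 1337.951.
Then σ = (x₂ − x₁)/(z₂ − z₁) = (1990 − 1080)/1.078 = 844.411.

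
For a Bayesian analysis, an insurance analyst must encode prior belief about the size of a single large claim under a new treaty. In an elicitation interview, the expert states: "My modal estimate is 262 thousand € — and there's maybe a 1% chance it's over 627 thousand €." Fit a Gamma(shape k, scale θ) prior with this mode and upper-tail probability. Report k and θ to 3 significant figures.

k ≈ 7.22, θ ≈ 42.1

Gamma(k,θ) with k>1 has mode (k−1)θ, so θ = 262/(k−1).
Need P(X < 627) = 0.99 with θ tied to k this way. Start at k = 2, θ = 262: P(X<627) ≈ 0.690.
Too low — raise k to concentrate. Iterating converges to k ≈ 7.22.
Then θ = 262/(7.22−1) ≈ 42.1.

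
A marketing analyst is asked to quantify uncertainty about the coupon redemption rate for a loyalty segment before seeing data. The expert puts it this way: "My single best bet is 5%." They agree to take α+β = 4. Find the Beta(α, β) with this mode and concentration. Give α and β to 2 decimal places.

For α,β > 1 the Beta mode is (α−1)/(α+β−2). With α+β = 4, the mode is (α−1)/2.
Set (α−1)/2 = 0.05 → α = 1 + 0.05·2 = 1.10.
β = 4 − α = 2.90.

α = 1.10, β = 2.90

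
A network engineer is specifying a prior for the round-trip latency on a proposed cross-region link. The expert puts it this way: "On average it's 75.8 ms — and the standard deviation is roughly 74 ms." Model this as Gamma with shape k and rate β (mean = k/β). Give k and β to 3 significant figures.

For Gamma(k, rate β): mean = k/β, variance = k/β², so CV = 1/√k.
CV = SD/mean = 74/75.8 = 0.9763, hence k = 1/CV² = 1.05.
Then β = k/mean = 1.05/75.8 = 0.0138.

k ≈ 1.05, β ≈ 0.0138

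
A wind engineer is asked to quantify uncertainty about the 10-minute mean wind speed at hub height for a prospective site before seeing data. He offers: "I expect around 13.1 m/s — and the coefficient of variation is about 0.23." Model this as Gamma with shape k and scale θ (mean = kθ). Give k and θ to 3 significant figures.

k ≈ 18.9, θ ≈ 0.693

For Gamma(k, scale θ): mean = kθ, variance = kθ², so CV = 1/√k.
CV = 0.23, hence k = 1/CV² = 18.9.
Then θ = mean/k = 13.1/18.9 = 0.693.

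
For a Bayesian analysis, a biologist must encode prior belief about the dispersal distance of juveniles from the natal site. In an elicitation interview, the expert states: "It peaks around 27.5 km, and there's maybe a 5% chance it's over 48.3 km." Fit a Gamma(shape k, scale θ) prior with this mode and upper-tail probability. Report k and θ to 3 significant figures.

Gamma(k,θ) with k>1 has mode (k−1)θ, so θ = 27.5/(k−1).
Need P(X < 48.3) = 0.95 with θ tied to k this way. Start at k = 2, θ = 27.5: P(X<48.3) ≈ 0.524.
Too low — raise k to concentrate. Iterating converges to k ≈ 9.79.
Then θ = 27.5/(9.79−1) ≈ 3.13.

k ≈ 9.79, θ ≈ 3.13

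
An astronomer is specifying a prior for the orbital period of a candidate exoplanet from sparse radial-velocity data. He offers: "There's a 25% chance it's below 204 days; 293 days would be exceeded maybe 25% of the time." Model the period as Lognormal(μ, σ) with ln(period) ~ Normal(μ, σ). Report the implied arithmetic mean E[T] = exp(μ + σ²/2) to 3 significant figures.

If T ~ Lognormal(μ,σ) then ln T ~ Normal(μ,σ), so the p-quantile of ln T is μ + z_p·σ.
ln(204) = 5.318 and ln(293) = 5.68; z_{0.25} = -0.6745, z_{0.75} = 0.6745.
σ = (5.68 − 5.318)/(0.6745 − (-0.6745)) = 0.268.
μ = 5.318 − (-0.6745)·0.268 = 5.499.
E[T] = exp(μ + σ²/2) = exp(5.499 + 0.0360) = 253 days.

E[T] ≈ 253 days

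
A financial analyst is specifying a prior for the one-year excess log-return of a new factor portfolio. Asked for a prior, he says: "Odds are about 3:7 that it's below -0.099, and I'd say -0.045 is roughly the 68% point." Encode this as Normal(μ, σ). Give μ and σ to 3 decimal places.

μ = -0.070, σ = 0.054

The p-quantile of Normal(μ,σ) is μ + z_p·σ, with z_{0.3} = -0.5244 and z_{0.68} = 0.4677.
Eliminate σ: μ = (z₂·x₁ − z₁·x₂)/(z₂ − z₁) = (0.4677·-0.099 − (-0.5244)·-0.045)/0.9921 = -0.070.
Then σ = (x₂ − x₁)/(z₂ − z₁) = (-0.045 − -0.099)/0.9921 = 0.054.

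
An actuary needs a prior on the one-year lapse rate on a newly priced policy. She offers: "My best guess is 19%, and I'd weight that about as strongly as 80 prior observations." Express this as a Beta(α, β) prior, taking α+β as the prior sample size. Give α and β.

α = 15.2, β = 64.8

Under the effective-sample-size interpretation, Beta(α, β) has prior mean α/(α+β) and prior sample size α+β.
So α+β = 80 and α/(α+β) = 0.19, giving α = 0.19·80 = 15.2 and β = 80 − 15.2 = 64.8.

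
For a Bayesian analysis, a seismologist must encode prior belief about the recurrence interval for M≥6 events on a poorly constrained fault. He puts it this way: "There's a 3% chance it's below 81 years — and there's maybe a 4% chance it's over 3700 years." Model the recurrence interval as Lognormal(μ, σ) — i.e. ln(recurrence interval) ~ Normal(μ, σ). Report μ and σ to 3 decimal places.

If T ~ Lognormal(μ,σ) then ln T ~ Normal(μ,σ), so the p-quantile of ln T is μ + z_p·σ.
ln(81) = 4.394 and ln(3700) = 8.216; z_{0.03} = -1.881, z_{0.96} = 1.751.
σ = (8.216 − 4.394)/(1.751 − (-1.881)) = 1.052.
μ = 4.394 − (-1.881)·1.052 = 6.374.

μ ≈ 6.374, σ ≈ 1.052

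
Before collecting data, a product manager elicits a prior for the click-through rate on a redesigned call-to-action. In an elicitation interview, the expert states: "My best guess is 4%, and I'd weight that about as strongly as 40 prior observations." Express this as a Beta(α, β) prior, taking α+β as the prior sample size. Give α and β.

α = 1.6, β = 38.4

Under the effective-sample-size interpretation, Beta(α, β) has prior mean α/(α+β) and prior sample size α+β.
So α+β = 40 and α/(α+β) = 0.04, giving α = 0.04·40 = 1.6 and β = 40 − 1.6 = 38.4.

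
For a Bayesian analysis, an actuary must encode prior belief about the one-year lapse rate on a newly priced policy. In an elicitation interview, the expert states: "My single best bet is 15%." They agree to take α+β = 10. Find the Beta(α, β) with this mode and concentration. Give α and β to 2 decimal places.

For α,β > 1 the Beta mode is (α−1)/(α+β−2). With α+β = 10, the mode is (α−1)/8.
Set (α−1)/8 = 0.15 → α = 1 + 0.15·8 = 2.20.
β = 10 − α = 7.80.

α = 2.20, β = 7.80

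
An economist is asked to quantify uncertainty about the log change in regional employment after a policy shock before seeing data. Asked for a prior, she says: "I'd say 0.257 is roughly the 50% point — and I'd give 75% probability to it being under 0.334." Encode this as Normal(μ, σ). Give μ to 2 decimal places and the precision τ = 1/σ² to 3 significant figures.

μ = 0.26, τ = 76.7

The p-quantile of Normal(μ,σ) is μ + z_p·σ, with z_{0.5} = 0 and z_{0.75} = 0.6745.
Eliminate σ: μ = (z₂·x₁ − z₁·x₂)/(z₂ − z₁) = (0.6745·0.257 − (0)·0.334)/0.6745 = 0.26.
Then σ = (x₂ − x₁)/(z₂ − z₁) = (0.334 − 0.257)/0.6745 = 0.11.
Precision τ = 1/σ² = 1/0.1142² = 76.7.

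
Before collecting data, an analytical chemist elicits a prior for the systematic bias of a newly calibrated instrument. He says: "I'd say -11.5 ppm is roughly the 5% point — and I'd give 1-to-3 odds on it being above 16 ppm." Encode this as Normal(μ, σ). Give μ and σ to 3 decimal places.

μ = 8.003, σ = 11.857

For Normal(μ,σ), the p-quantile is μ + z_p·σ. Here z_{0.05} = -1.645, z_{0.75} = 0.6745.
So -11.5 = μ − 1.645σ and 16 = μ + 0.6745σ.
Subtracting: σ = (16 − -11.5)/(0.6745 − (-1.645)) = 11.857.
Then μ = -11.5 − (-1.645)·11.857 = 8.003.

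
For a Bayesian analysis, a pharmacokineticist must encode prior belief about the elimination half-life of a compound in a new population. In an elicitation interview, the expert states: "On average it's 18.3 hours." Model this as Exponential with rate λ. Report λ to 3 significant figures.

λ ≈ 0.0546

Exponential mean = 1/λ, so λ = 1/18.3 = 0.0546.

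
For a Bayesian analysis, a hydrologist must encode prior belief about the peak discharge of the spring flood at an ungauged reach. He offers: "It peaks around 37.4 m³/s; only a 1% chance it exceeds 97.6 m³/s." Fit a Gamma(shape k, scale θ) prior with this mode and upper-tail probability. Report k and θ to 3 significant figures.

Gamma(k,θ) with k>1 has mode (k−1)θ, so θ = 37.4/(k−1).
Need P(X < 97.6) = 0.99 with θ tied to k this way. Start at k = 2, θ = 37.4: P(X<97.6) ≈ 0.734.
Too low — raise k to concentrate. Iterating converges to k ≈ 6.05.
Then θ = 37.4/(6.05−1) ≈ 7.4.

k ≈ 6.05, θ ≈ 7.4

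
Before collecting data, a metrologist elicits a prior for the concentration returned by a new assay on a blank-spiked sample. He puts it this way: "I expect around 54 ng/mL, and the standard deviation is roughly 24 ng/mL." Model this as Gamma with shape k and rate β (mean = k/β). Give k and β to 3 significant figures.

For Gamma(k, rate β): mean = k/β, variance = k/β², so CV = 1/√k.
CV = SD/mean = 24/54 = 0.4444, hence k = 1/CV² = 5.06.
Then β = k/mean = 5.06/54 = 0.0938.

k ≈ 5.06, β ≈ 0.0938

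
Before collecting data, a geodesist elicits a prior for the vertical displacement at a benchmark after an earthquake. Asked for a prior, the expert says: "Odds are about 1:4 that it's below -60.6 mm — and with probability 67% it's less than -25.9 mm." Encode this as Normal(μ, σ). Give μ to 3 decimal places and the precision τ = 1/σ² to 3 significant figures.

μ = -37.811, τ = 0.00136

The p-quantile of Normal(μ,σ) is μ + z_p·σ, with z_{0.2} = -0.8416 and z_{0.67} = 0.4399.
Eliminate σ: μ = (z₂·x₁ − z₁·x₂)/(z₂ − z₁) = (0.4399·-60.6 − (-0.8416)·-25.9)/1.282 = -37.811.
Then σ = (x₂ − x₁)/(z₂ − z₁) = (-25.9 − -60.6)/1.282 = 27.077.
Precision τ = 1/σ² = 1/27.08² = 0.00136.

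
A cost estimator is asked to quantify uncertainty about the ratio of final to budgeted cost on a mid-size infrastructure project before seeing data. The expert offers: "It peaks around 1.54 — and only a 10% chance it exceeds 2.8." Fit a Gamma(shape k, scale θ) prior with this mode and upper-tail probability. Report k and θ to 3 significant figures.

k ≈ 6.33, θ ≈ 0.289

Gamma(k,θ) with k>1 has mode (k−1)θ, so θ = 1.54/(k−1).
Need P(X < 2.8) = 0.9 with θ tied to k this way. Start at k = 2, θ = 1.54: P(X<2.8) ≈ 0.543.
Too low — raise k to concentrate. Iterating converges to k ≈ 6.33.
Then θ = 1.54/(6.33−1) ≈ 0.289.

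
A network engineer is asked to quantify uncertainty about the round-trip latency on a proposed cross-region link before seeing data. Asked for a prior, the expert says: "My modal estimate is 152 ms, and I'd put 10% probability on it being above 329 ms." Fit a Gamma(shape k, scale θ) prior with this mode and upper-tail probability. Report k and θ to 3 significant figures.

Gamma(k,θ) with k>1 has mode (k−1)θ, so θ = 152/(k−1).
Need P(X < 329) = 0.9 with θ tied to k this way. Start at k = 2, θ = 152: P(X<329) ≈ 0.637.
Too low — raise k to concentrate. Iterating converges to k ≈ 4.22.
Then θ = 152/(4.22−1) ≈ 47.1.

k ≈ 4.22, θ ≈ 47.1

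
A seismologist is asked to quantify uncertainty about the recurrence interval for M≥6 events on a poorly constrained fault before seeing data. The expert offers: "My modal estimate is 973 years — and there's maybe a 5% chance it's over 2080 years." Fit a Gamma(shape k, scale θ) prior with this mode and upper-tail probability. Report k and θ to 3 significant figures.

k ≈ 5.78, θ ≈ 204

Gamma(k,θ) with k>1 has mode (k−1)θ, so θ = 973/(k−1).
Need P(X < 2080) = 0.95 with θ tied to k this way. Start at k = 2, θ = 973: P(X<2080) ≈ 0.630.
Too low — raise k to concentrate. Iterating converges to k ≈ 5.78.
Then θ = 973/(5.78−1) ≈ 204.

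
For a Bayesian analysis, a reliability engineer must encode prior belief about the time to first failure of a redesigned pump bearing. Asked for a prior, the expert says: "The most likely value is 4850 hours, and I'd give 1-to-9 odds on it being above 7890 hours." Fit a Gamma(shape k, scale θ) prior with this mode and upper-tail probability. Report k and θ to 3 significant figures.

k ≈ 8.95, θ ≈ 610

Gamma(k,θ) with k>1 has mode (k−1)θ, so θ = 4850/(k−1).
Need P(X < 7890) = 0.9 with θ tied to k this way. Start at k = 2, θ = 4850: P(X<7890) ≈ 0.484.
Too low — raise k to concentrate. Iterating converges to k ≈ 8.95.
Then θ = 4850/(8.95−1) ≈ 610.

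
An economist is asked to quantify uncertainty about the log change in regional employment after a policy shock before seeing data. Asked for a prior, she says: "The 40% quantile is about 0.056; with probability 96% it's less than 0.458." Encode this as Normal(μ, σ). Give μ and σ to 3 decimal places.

μ = 0.107, σ = 0.201

For Normal(μ,σ), the p-quantile is μ + z_p·σ. Here z_{0.4} = -0.2533, z_{0.96} = 1.751.
So 0.056 = μ − 0.2533σ and 0.458 = μ + 1.751σ.
Subtracting: σ = (0.458 − 0.056)/(1.751 − (-0.2533)) = 0.201.
Then μ = 0.056 − (-0.2533)·0.201 = 0.107.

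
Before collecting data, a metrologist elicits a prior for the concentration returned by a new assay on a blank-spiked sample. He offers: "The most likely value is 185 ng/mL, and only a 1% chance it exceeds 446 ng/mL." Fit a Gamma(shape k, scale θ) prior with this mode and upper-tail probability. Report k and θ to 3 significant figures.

k ≈ 7.11, θ ≈ 30.3

Gamma(k,θ) with k>1 has mode (k−1)θ, so θ = 185/(k−1).
Need P(X < 446) = 0.99 with θ tied to k this way. Start at k = 2, θ = 185: P(X<446) ≈ 0.694.
Too low — raise k to concentrate. Iterating converges to k ≈ 7.11.
Then θ = 185/(7.11−1) ≈ 30.3.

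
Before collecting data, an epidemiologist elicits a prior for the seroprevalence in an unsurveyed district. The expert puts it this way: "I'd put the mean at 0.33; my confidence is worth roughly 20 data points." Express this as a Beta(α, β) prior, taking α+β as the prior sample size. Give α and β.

α = 6.6, β = 13.4

Under the effective-sample-size interpretation, Beta(α, β) has prior mean α/(α+β) and prior sample size α+β.
So α+β = 20 and α/(α+β) = 0.33, giving α = 0.33·20 = 6.6 and β = 20 − 6.6 = 13.4.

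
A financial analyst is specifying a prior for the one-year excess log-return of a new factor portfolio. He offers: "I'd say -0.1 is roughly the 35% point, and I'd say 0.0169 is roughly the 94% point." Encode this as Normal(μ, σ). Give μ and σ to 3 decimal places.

For Normal(μ,σ), the p-quantile is μ + z_p·σ. Here z_{0.35} = -0.3853, z_{0.94} = 1.555.
So -0.1 = μ − 0.3853σ and 0.0169 = μ + 1.555σ.
Subtracting: σ = (0.0169 − -0.1)/(1.555 − (-0.3853)) = 0.060.
Then μ = -0.1 − (-0.3853)·0.060 = -0.077.

μ = -0.077, σ = 0.060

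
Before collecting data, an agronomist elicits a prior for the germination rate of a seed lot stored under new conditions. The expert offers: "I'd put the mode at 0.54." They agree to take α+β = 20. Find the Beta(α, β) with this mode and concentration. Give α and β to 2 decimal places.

For α,β > 1 the Beta mode is (α−1)/(α+β−2). With α+β = 20, the mode is (α−1)/18.
Set (α−1)/18 = 0.54 → α = 1 + 0.54·18 = 10.72.
β = 20 − α = 9.28.

α = 10.72, β = 9.28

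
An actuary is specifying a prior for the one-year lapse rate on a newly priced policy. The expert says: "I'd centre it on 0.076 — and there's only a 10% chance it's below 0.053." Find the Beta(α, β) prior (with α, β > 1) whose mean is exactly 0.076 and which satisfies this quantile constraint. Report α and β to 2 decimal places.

With mean 0.076 fixed, write α = 0.076s, β = 0.924s where s = α+β.
Need P(θ < 0.053) = 0.1 under Beta(0.076s, 0.924s). Normal approximation: (q−m)/√(m(1−m)/s) ≈ z_{0.1} = -1.28, so s ≈ 0.076·0.924·(-1.28)²/(0.053−0.076)² = 218.0.
At s = 218.0: P(θ<0.053) ≈ 0.088. Adjusting to match 0.1 gives s ≈ 198.12.
So α = 0.076·198.12 ≈ 15.06, β = 0.924·198.12 ≈ 183.06.

α ≈ 15.06, β ≈ 183.06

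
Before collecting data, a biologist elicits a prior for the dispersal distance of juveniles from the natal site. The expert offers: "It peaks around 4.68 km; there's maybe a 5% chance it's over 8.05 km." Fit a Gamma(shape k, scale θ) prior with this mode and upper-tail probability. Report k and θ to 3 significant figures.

Gamma(k,θ) with k>1 has mode (k−1)θ, so θ = 4.68/(k−1).
Need P(X < 8.05) = 0.95 with θ tied to k this way. Start at k = 2, θ = 4.68: P(X<8.05) ≈ 0.513.
Too low — raise k to concentrate. Iterating converges to k ≈ 10.5.
Then θ = 4.68/(10.5−1) ≈ 0.493.

k ≈ 10.5, θ ≈ 0.493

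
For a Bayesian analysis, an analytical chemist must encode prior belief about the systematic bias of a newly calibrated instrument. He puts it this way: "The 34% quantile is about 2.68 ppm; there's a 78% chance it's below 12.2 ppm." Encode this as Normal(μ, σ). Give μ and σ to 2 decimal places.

For Normal(μ,σ), the p-quantile is μ + z_p·σ. Here z_{0.34} = -0.4125, z_{0.78} = 0.7722.
So 2.68 = μ − 0.4125σ and 12.2 = μ + 0.7722σ.
Subtracting: σ = (12.2 − 2.68)/(0.7722 − (-0.4125)) = 8.04.
Then μ = 2.68 − (-0.4125)·8.04 = 5.99.

μ = 5.99, σ = 8.04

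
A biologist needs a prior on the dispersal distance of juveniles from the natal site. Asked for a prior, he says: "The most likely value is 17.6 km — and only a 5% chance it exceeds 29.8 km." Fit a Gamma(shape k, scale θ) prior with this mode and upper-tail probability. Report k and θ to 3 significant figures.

k ≈ 11.1, θ ≈ 1.75

Gamma(k,θ) with k>1 has mode (k−1)θ, so θ = 17.6/(k−1).
Need P(X < 29.8) = 0.95 with θ tied to k this way. Start at k = 2, θ = 17.6: P(X<29.8) ≈ 0.505.
Too low — raise k to concentrate. Iterating converges to k ≈ 11.1.
Then θ = 17.6/(11.1−1) ≈ 1.75.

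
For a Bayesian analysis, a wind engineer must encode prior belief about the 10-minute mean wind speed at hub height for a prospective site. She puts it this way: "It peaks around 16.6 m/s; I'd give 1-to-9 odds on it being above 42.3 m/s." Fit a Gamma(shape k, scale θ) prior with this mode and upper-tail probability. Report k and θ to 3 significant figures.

k ≈ 3.19, θ ≈ 7.57

Gamma(k,θ) with k>1 has mode (k−1)θ, so θ = 16.6/(k−1).
Need P(X < 42.3) = 0.9 with θ tied to k this way. Start at k = 2, θ = 16.6: P(X<42.3) ≈ 0.722.
Too low — raise k to concentrate. Iterating converges to k ≈ 3.19.
Then θ = 16.6/(3.19−1) ≈ 7.57.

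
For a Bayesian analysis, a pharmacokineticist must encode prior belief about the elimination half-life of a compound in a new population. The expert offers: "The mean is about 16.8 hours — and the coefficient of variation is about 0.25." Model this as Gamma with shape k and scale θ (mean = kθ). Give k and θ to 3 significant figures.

For Gamma(k, scale θ): mean = kθ, variance = kθ², so CV = 1/√k.
CV = 0.25, hence k = 1/CV² = 16.
Then θ = mean/k = 16.8/16 = 1.05.

k ≈ 16, θ ≈ 1.05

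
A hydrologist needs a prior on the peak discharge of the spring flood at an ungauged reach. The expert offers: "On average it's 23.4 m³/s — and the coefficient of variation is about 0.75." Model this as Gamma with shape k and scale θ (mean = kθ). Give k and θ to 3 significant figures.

k ≈ 1.78, θ ≈ 13.2

For Gamma(k, scale θ): mean = kθ, variance = kθ², so CV = 1/√k.
CV = 0.75, hence k = 1/CV² = 1.78.
Then θ = mean/k = 23.4/1.78 = 13.2.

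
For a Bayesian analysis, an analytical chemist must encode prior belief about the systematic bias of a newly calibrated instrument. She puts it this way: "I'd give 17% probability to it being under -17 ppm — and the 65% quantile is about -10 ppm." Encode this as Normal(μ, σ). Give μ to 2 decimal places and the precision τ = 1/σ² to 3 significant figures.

μ = -12.01, τ = 0.0366

The p-quantile of Normal(μ,σ) is μ + z_p·σ, with z_{0.17} = -0.9542 and z_{0.65} = 0.3853.
Eliminate σ: μ = (z₂·x₁ − z₁·x₂)/(z₂ − z₁) = (0.3853·-17 − (-0.9542)·-10)/1.339 = -12.01.
Then σ = (x₂ − x₁)/(z₂ − z₁) = (-10 − -17)/1.339 = 5.23.
Precision τ = 1/σ² = 1/5.226² = 0.0366.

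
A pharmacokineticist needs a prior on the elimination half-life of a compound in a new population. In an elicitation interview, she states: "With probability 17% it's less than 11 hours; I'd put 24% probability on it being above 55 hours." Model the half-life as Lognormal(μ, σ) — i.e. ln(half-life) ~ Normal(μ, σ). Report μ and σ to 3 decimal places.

If T ~ Lognormal(μ,σ) then ln T ~ Normal(μ,σ), so the p-quantile of ln T is μ + z_p·σ.
ln(11) = 2.398 and ln(55) = 4.007; z_{0.17} = -0.9542, z_{0.76} = 0.7063.
σ = (4.007 − 2.398)/(0.7063 − (-0.9542)) = 0.969.
μ = 2.398 − (-0.9542)·0.969 = 3.323.

μ ≈ 3.323, σ ≈ 0.969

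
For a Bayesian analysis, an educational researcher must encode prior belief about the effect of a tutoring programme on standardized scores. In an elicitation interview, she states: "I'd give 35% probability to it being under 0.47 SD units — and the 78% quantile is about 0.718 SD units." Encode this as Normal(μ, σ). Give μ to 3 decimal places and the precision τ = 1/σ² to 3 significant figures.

μ = 0.553, τ = 21.8

For Normal(μ,σ), the p-quantile is μ + z_p·σ. Here z_{0.35} = -0.3853, z_{0.78} = 0.7722.
So 0.47 = μ − 0.3853σ and 0.718 = μ + 0.7722σ.
Subtracting: σ = (0.718 − 0.47)/(0.7722 − (-0.3853)) = 0.214.
Then μ = 0.47 − (-0.3853)·0.214 = 0.553.
Precision τ = 1/σ² = 1/0.2143² = 21.8.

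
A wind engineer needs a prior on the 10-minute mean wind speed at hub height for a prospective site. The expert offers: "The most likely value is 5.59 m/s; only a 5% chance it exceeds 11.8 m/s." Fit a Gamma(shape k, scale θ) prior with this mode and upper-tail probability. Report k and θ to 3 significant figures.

Gamma(k,θ) with k>1 has mode (k−1)θ, so θ = 5.59/(k−1).
Need P(X < 11.8) = 0.95 with θ tied to k this way. Start at k = 2, θ = 5.59: P(X<11.8) ≈ 0.623.
Too low — raise k to concentrate. Iterating converges to k ≈ 5.95.
Then θ = 5.59/(5.95−1) ≈ 1.13.

k ≈ 5.95, θ ≈ 1.13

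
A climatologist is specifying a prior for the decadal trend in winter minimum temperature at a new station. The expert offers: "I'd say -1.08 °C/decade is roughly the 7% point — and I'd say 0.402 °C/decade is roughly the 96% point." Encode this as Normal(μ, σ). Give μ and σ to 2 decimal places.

μ = -0.40, σ = 0.46

The p-quantile of Normal(μ,σ) is μ + z_p·σ, with z_{0.07} = -1.476 and z_{0.96} = 1.751.
Eliminate σ: μ = (z₂·x₁ − z₁·x₂)/(z₂ − z₁) = (1.751·-1.08 − (-1.476)·0.402)/3.226 = -0.40.
Then σ = (x₂ − x₁)/(z₂ − z₁) = (0.402 − -1.08)/3.226 = 0.46.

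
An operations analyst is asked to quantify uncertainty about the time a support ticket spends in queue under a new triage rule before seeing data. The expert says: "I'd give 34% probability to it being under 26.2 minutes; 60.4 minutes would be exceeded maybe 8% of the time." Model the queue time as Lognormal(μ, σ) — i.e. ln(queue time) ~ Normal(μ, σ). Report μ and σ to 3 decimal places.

μ ≈ 3.455, σ ≈ 0.460

If T ~ Lognormal(μ,σ) then ln T ~ Normal(μ,σ), so the p-quantile of ln T is μ + z_p·σ.
ln(26.2) = 3.266 and ln(60.4) = 4.101; z_{0.34} = -0.4125, z_{0.92} = 1.405.
σ = (4.101 − 3.266)/(1.405 − (-0.4125)) = 0.460.
μ = 3.266 − (-0.4125)·0.460 = 3.455.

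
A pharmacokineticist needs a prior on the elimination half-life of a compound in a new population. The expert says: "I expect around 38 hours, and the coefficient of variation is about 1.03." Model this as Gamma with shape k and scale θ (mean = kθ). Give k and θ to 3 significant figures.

For Gamma(k, scale θ): mean = kθ, variance = kθ², so CV = 1/√k.
CV = 1.03, hence k = 1/CV² = 0.943.
Then θ = mean/k = 38/0.943 = 40.3.

k ≈ 0.943, θ ≈ 40.3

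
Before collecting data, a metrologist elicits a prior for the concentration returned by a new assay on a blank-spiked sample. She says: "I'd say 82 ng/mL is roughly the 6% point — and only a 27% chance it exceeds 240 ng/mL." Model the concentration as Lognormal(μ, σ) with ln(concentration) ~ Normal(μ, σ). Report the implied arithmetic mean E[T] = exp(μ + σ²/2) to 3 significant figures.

If T ~ Lognormal(μ,σ) then ln T ~ Normal(μ,σ), so the p-quantile of ln T is μ + z_p·σ.
ln(82) = 4.407 and ln(240) = 5.481; z_{0.06} = -1.555, z_{0.73} = 0.6128.
σ = (5.481 − 4.407)/(0.6128 − (-1.555)) = 0.495.
μ = 4.407 − (-1.555)·0.495 = 5.177.
E[T] = exp(μ + σ²/2) = exp(5.177 + 0.1227) = 200 ng/mL.

E[T] ≈ 200 ng/mL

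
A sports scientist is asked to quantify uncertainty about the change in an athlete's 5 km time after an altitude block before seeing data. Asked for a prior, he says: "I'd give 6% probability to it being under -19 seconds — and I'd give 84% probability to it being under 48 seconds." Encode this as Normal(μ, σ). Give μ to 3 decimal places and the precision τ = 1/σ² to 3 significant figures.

The p-quantile of Normal(μ,σ) is μ + z_p·σ, with z_{0.06} = -1.555 and z_{0.84} = 0.9945.
Eliminate σ: μ = (z₂·x₁ − z₁·x₂)/(z₂ − z₁) = (0.9945·-19 − (-1.555)·48)/2.549 = 21.863.
Then σ = (x₂ − x₁)/(z₂ − z₁) = (48 − -19)/2.549 = 26.282.
Precision τ = 1/σ² = 1/26.28² = 0.00145.

μ = 21.863, τ = 0.00145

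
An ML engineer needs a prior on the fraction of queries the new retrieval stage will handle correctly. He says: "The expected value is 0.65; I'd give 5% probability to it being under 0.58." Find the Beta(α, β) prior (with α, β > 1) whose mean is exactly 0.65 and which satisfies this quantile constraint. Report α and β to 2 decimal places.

α ≈ 84.20, β ≈ 45.34

With mean 0.65 fixed, write α = 0.65s, β = 0.35s where s = α+β.
Need P(θ < 0.58) = 0.05 under Beta(0.65s, 0.35s). Normal approximation: (q−m)/√(m(1−m)/s) ≈ z_{0.05} = -1.64, so s ≈ 0.65·0.35·(-1.64)²/(0.58−0.65)² = 125.6.
At s = 125.6: P(θ<0.58) ≈ 0.053. Adjusting to match 0.05 gives s ≈ 129.54.
So α = 0.65·129.54 ≈ 84.20, β = 0.35·129.54 ≈ 45.34.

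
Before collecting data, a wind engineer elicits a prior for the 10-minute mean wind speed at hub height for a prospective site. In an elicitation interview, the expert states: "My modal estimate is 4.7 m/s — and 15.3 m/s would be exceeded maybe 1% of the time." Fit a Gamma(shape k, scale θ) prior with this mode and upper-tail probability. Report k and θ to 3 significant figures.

k ≈ 4.17, θ ≈ 1.48

Gamma(k,θ) with k>1 has mode (k−1)θ, so θ = 4.7/(k−1).
Need P(X < 15.3) = 0.99 with θ tied to k this way. Start at k = 2, θ = 4.7: P(X<15.3) ≈ 0.836.
Too low — raise k to concentrate. Iterating converges to k ≈ 4.17.
Then θ = 4.7/(4.17−1) ≈ 1.48.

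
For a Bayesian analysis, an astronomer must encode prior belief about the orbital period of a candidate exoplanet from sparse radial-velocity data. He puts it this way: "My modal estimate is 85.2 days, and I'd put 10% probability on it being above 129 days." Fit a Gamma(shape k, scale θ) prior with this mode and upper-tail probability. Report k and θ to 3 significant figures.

k ≈ 11.8, θ ≈ 7.87

Gamma(k,θ) with k>1 has mode (k−1)θ, so θ = 85.2/(k−1).
Need P(X < 129) = 0.9 with θ tied to k this way. Start at k = 2, θ = 85.2: P(X<129) ≈ 0.447.
Too low — raise k to concentrate. Iterating converges to k ≈ 11.8.
Then θ = 85.2/(11.8−1) ≈ 7.87.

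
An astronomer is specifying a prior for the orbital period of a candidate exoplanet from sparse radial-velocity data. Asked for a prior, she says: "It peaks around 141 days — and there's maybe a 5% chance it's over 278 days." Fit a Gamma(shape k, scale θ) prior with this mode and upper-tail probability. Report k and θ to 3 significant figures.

Gamma(k,θ) with k>1 has mode (k−1)θ, so θ = 141/(k−1).
Need P(X < 278) = 0.95 with θ tied to k this way. Start at k = 2, θ = 141: P(X<278) ≈ 0.586.
Too low — raise k to concentrate. Iterating converges to k ≈ 7.02.
Then θ = 141/(7.02−1) ≈ 23.4.

k ≈ 7.02, θ ≈ 23.4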